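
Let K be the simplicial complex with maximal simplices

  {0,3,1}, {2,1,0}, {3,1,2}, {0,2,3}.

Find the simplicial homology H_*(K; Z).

We work with the vertex ordering 0 < 1 < 2 < 3. The simplices of K, each written with vertices in increasing order, are:

  0-simplices (4): [0], [1], [2], [3]
  1-simplices (6): [0,1], [0,2], [0,3], [1,2], [1,3], [2,3]
  2-simplices (4): [0,1,2], [0,1,3], [0,2,3], [1,2,3]

so the chain groups are C_0 ≅ Z^4, C_1 ≅ Z^6, C_2 ≅ Z^4.

∂_1: C_1 → C_0 maps an edge to its endpoints' difference, ∂[p,q] = q − p.
As a 4×6 matrix over Z this has rank 3, with invariant factors (1,1,1).

Boundary ∂_2: C_2 → C_1 acts by ∂[p,q,r] = [q,r] − [p,r] + [p,q]. For instance
  ∂[0,1,3] = [1,3] − [0,3] + [0,1],
  ∂[0,1,2] = [1,2] − [0,2] + [0,1].
The resulting 6×4 matrix has rank 3, and its Smith normal form has invariant factors (1,1,1).

From H_k ≅ ker(∂_k) / im(∂_{k+1}) we obtain:

  H_0: rank C_0 − rank ∂_1 = 4 − 3 = 1, and the invariant factors of ∂_1 are all 1, so H_0 = Z.
  H_1: rank ker ∂_1 − rank ∂_2 = (6 − 3) − 3 = 0, and the invariant factors of ∂_2 are all 1, so H_1 = 0.
  H_2: rank ker ∂_2 − rank ∂_3 = (4 − 3) − 0 = 1, and there is no ∂_3, so H_2 = Z.

As a check, the Euler characteristic is 4 − 6 + 4 = 2, which agrees with 1 − 0 + 1 = 2.
(K is a triangulation of the 2-sphere S^2.)

H_0 ≅ Z,  H_1 = 0,  H_2 ≅ Z.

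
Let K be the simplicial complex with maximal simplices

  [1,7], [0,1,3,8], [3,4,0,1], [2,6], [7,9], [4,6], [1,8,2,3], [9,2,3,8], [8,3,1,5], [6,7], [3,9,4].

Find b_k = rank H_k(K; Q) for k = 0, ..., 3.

Fix the vertex order 0 < 1 < 2 < 3 < 4 < 5 < 6 < 7 < 8 < 9 and write every simplex with vertices in increasing order. Then dim K = 3 and the simplices of K are:

  0-simplices (10): [0], [1], [2], [3], [4], [5], [6], [7], [8], [9]
  1-simplices (24): (24 of them)
  2-simplices (17): [0,1,3], [0,1,4], [0,1,8], [0,3,4], [0,3,8], [1,2,3], [1,2,8], [1,3,4], [1,3,5], [1,3,8], [1,5,8], [2,3,8], [2,3,9], [2,8,9], [3,4,9], [3,5,8], [3,8,9]
  3-simplices (5): [0,1,3,4], [0,1,3,8], [1,2,3,8], [1,3,5,8], [2,3,8,9]

Hence C_0 ≅ Z^10, C_1 ≅ Z^24, C_2 ≅ Z^17, C_3 ≅ Z^5.

Boundary ∂_1: C_1 → C_0 is given by ∂[p,q] = [q] − [p]. For instance
  ∂[3,9] = [9] − [3].
This gives a 10×24 integer matrix of rank 9; reducing to Smith normal form yields diagonal entries (1,1,1,1,1,1,1,1,1).

Boundary ∂_2: C_2 → C_1 acts by ∂[p,q,r] = [q,r] − [p,r] + [p,q]. For instance
  ∂[0,3,8] = [3,8] − [0,8] + [0,3],
  ∂[1,2,8] = [2,8] − [1,8] + [1,2].
The 24×17 boundary matrix has rank 12 and Smith normal form diag(1,1,1,1,1,1,1,1,1,1,1,1).

Boundary ∂_3: C_3 → C_2 sends each 3-simplex σ to the alternating sum Σ_i (−1)^i (σ with its i-th vertex removed). For instance
  ∂[1,3,5,8] = [3,5,8] − [1,5,8] + [1,3,8] − [1,3,5],
  ∂[0,1,3,4] = [1,3,4] − [0,3,4] + [0,1,4] − [0,1,3].
The resulting 17×5 matrix has rank 5, and its Smith normal form has invariant factors (1,1,1,1,1).

Computing H_k = (kernel of ∂_k) / (image of ∂_{k+1}):

  H_0: rank C_0 − rank ∂_1 = 10 − 9 = 1, and the invariant factors of ∂_1 are all 1, so H_0 = Z.
  H_1: rank ker ∂_1 − rank ∂_2 = (24 − 9) − 12 = 3, and the invariant factors of ∂_2 are all 1, so H_1 = Z^3.
  H_2: rank ker ∂_2 − rank ∂_3 = (17 − 12) − 5 = 0, and the invariant factors of ∂_3 are all 1, so H_2 = 0.
  H_3: rank ker ∂_3 − rank ∂_4 = (5 − 5) − 0 = 0, and there is no ∂_4, so H_3 = 0.

Hence the Betti numbers are b_0 = 1, b_1 = 3, b_2 = 0, b_3 = 0.

b_0 = 1, b_1 = 3, b_2 = 0, b_3 = 0.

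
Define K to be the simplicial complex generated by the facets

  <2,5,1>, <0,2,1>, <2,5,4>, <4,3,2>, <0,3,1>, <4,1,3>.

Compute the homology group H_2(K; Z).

K has 6 vertices, 12 edges, 6 triangles.
rank ∂_2 = 6, rank ∂_3 = 0 ⇒ b_2 = 6 − 6 − 0 = 0. So H_2 ≅ 0.

H_2 = 0.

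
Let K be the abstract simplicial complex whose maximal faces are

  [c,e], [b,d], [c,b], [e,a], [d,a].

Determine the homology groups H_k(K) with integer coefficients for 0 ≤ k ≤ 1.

Order the vertices as a < b < c < d < e. Listing each simplex with vertices in this order, K has dimension 1 with simplices:

  0-simplices (5): a, b, c, d, e
  1-simplices (5): ad, ae, bc, bd, ce

so the chain groups are C_0 ≅ Z^5, C_1 ≅ Z^5.

Boundary ∂_1: C_1 → C_0 maps an edge to its endpoints' difference, ∂[p,q] = q − p. For instance
  ∂bd = d − b.
The 5×5 boundary matrix has rank 4 and Smith normal form diag(1,1,1,1).

From H_k ≅ ker(∂_k) / im(∂_{k+1}) we obtain:

  H_0: rank C_0 − rank ∂_1 = 5 − 4 = 1, and the invariant factors of ∂_1 are all 1, so H_0 = Z.
  H_1: rank ker ∂_1 − rank ∂_2 = (5 − 4) − 0 = 1, and there is no ∂_2, so H_1 = Z.

H_0 ≅ Z,  H_1 ≅ Z.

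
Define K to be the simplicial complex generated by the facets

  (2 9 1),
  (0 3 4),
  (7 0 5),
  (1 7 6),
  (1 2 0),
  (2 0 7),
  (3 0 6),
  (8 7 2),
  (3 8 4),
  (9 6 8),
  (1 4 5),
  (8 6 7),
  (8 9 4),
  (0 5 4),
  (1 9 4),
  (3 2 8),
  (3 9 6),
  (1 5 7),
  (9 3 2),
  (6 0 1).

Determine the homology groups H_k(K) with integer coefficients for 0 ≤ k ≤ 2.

Order the vertices as 0 < 1 < 2 < 3 < 4 < 5 < 6 < 7 < 8 < 9. Listing each simplex with vertices in this order, K has dimension 2 with simplices:

  0-simplices (10): [0], [1], [2], [3], [4], [5], [6], [7], [8], [9]
  1-simplices (30): (30 of them)
  2-simplices (20): (20 of them)

giving chain groups C_0 ≅ Z^10, C_1 ≅ Z^30, C_2 ≅ Z^20.

Boundary ∂_1: C_1 → C_0 is given by ∂[p,q] = [q] − [p].
As a 10×30 matrix over Z this has rank 9, with invariant factors (1,1,1,1,1,1,1,1,1).

Boundary ∂_2: C_2 → C_1 sends each 2-simplex [p,q,r] to [q,r] − [p,r] + [p,q]. For instance
  ∂[4,8,9] = [8,9] − [4,9] + [4,8],
  ∂[0,4,5] = [4,5] − [0,5] + [0,4].
As a 30×20 matrix over Z this has rank 20, with invariant factors (1,1,1,1,1,1,1,1,1,1,1,1,1,1,1,1,1,1,1,2).

Now H_k = ker ∂_k / im ∂_{k+1}, so:

  H_0: rank C_0 − rank ∂_1 = 10 − 9 = 1, and the invariant factors of ∂_1 are all 1, so H_0 ≅ Z.
  H_1: rank ker ∂_1 − rank ∂_2 = (30 − 9) − 20 = 1, and ∂_2 has invariant factor 2 > 1, so H_1 ≅ Z ⊕ Z/2.
  H_2: rank ker ∂_2 − rank ∂_3 = (20 − 20) − 0 = 0, and there is no ∂_3, so H_2 ≅ 0.

H_0 ≅ Z,  H_1 ≅ Z ⊕ Z/2,  H_2 = 0.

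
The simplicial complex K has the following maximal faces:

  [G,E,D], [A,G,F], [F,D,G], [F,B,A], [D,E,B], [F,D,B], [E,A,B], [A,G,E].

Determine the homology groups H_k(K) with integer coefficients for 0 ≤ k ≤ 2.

Take the total order A < B < D < E < F < G on the vertex set. Then K (dimension 2) consists of the simplices:

  0-simplices (6): A, B, D, E, F, G
  1-simplices (12): AB, AE, AF, AG, BD, BE, BF, DE, DF, DG, EG, FG
  2-simplices (8): ABE, ABF, AEG, AFG, BDE, BDF, DEG, DFG

so the chain groups are C_0 ≅ Z^6, C_1 ≅ Z^12, C_2 ≅ Z^8.

The boundary map ∂_1: C_1 → C_0 sends each edge [p,q] (with p < q) to q − p. For instance
  ∂AG = G − A.
The 6×12 boundary matrix has rank 5 and Smith normal form diag(1,1,1,1,1).

The boundary map ∂_2: C_2 → C_1 acts by ∂[p,q,r] = [q,r] − [p,r] + [p,q]. For instance
  ∂BDE = DE − BE + BD,
  ∂AFG = FG − AG + AF.
As a 12×8 matrix over Z this has rank 7, with invariant factors (1,1,1,1,1,1,1).

Computing H_k = (kernel of ∂_k) / (image of ∂_{k+1}):

  H_0: rank C_0 − rank ∂_1 = 6 − 5 = 1, and the invariant factors of ∂_1 are all 1, so H_0 = Z.
  H_1: rank ker ∂_1 − rank ∂_2 = (12 − 5) − 7 = 0, and the invariant factors of ∂_2 are all 1, so H_1 = 0.
  H_2: rank ker ∂_2 − rank ∂_3 = (8 − 7) − 0 = 1, and there is no ∂_3, so H_2 = Z.

(K is a triangulation of the 2-sphere S^2.)

H_0 = Z,  H_1 = 0,  H_2 = Z.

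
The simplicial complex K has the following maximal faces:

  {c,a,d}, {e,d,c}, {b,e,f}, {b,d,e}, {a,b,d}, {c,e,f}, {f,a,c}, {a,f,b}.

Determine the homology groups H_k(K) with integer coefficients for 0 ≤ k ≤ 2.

Order the vertices as a < b < c < d < e < f. Listing each simplex with vertices in this order, K has dimension 2 with simplices:

  0-simplices (6): a, b, c, d, e, f
  1-simplices (12): ab, ac, ad, af, bd, be, bf, cd, ce, cf, de, ef
  2-simplices (8): abd, abf, acd, acf, bde, bef, cde, cef

so the chain groups are C_0 ≅ Z^6, C_1 ≅ Z^12, C_2 ≅ Z^8.

∂_1: C_1 → C_0 maps an edge to its endpoints' difference, ∂[p,q] = q − p. For instance
  ∂ac = c − a.
This gives a 6×12 integer matrix of rank 5; reducing to Smith normal form yields diagonal entries (1,1,1,1,1).

∂_2: C_2 → C_1 sends each 2-simplex [p,q,r] to [q,r] − [p,r] + [p,q]. For instance
  ∂abd = bd − ad + ab,
  ∂cde = de − ce + cd.
The resulting 12×8 matrix has rank 7, and its Smith normal form has invariant factors (1,1,1,1,1,1,1).

Now H_k = ker ∂_k / im ∂_{k+1}, so:

  H_0: rank C_0 − rank ∂_1 = 6 − 5 = 1, and the invariant factors of ∂_1 are all 1, so H_0 ≅ Z.
  H_1: rank ker ∂_1 − rank ∂_2 = (12 − 5) − 7 = 0, and the invariant factors of ∂_2 are all 1, so H_1 ≅ 0.
  H_2: rank ker ∂_2 − rank ∂_3 = (8 − 7) − 0 = 1, and there is no ∂_3, so H_2 ≅ Z.

H_0 ≅ Z,  H_1 = 0,  H_2 ≅ Z.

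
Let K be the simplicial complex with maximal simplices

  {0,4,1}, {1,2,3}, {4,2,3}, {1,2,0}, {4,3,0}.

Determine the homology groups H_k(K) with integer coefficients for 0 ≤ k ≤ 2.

H_0 = Z,  H_1 = Z,  H_2 = 0.

Fix the vertex order 0 < 1 < 2 < 3 < 4 and write every simplex with vertices in increasing order. Then dim K = 2 and the simplices of K are:

  0-simplices (5): [0], [1], [2], [3], [4]
  1-simplices (10): [0,1], [0,2], [0,3], [0,4], [1,2], [1,3], [1,4], [2,3], [2,4], [3,4]
  2-simplices (5): [0,1,2], [0,1,4], [0,3,4], [1,2,3], [2,3,4]

Hence C_0 ≅ Z^5, C_1 ≅ Z^10, C_2 ≅ Z^5.

Boundary ∂_1: C_1 → C_0 is given by ∂[p,q] = [q] − [p].
The resulting 5×10 matrix has rank 4, and its Smith normal form has invariant factors (1,1,1,1).

Boundary ∂_2: C_2 → C_1 acts by ∂[p,q,r] = [q,r] − [p,r] + [p,q]. For instance
  ∂[0,1,4] = [1,4] − [0,4] + [0,1],
  ∂[0,1,2] = [1,2] − [0,2] + [0,1].
As a 10×5 matrix over Z this has rank 5, with invariant factors (1,1,1,1,1).

Computing H_k = (kernel of ∂_k) / (image of ∂_{k+1}):

  H_0: rank C_0 − rank ∂_1 = 5 − 4 = 1, and the invariant factors of ∂_1 are all 1, so H_0 = Z.
  H_1: rank ker ∂_1 − rank ∂_2 = (10 − 4) − 5 = 1, and the invariant factors of ∂_2 are all 1, so H_1 = Z.
  H_2: rank ker ∂_2 − rank ∂_3 = (5 − 5) − 0 = 0, and there is no ∂_3, so H_2 = 0.

As a check, the Euler characteristic is 5 − 10 + 5 = 0, which agrees with 1 − 1 + 0 = 0.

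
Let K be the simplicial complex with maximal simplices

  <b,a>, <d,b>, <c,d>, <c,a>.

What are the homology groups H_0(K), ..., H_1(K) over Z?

Take the total order a < b < c < d on the vertex set. Then K (dimension 1) consists of the simplices:

  0-simplices (4): a, b, c, d
  1-simplices (4): ab, ac, bd, cd

giving chain groups C_0 ≅ Z^4, C_1 ≅ Z^4.

Boundary ∂_1: C_1 → C_0 sends each edge [p,q] (with p < q) to q − p. For instance
  ∂cd = d − c.
The resulting 4×4 matrix has rank 3, and its Smith normal form has invariant factors (1,1,1).

From H_k ≅ ker(∂_k) / im(∂_{k+1}) we obtain:

  H_0: rank C_0 − rank ∂_1 = 4 − 3 = 1, and the invariant factors of ∂_1 are all 1, so H_0 = Z.
  H_1: rank ker ∂_1 − rank ∂_2 = (4 − 3) − 0 = 1, and there is no ∂_2, so H_1 = Z.

As a check, the Euler characteristic is 4 − 4 = 0, which agrees with 1 − 1 = 0.

H_0 = Z,  H_1 = Z.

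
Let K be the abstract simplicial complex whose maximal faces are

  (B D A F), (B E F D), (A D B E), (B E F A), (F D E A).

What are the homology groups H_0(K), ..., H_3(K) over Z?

H_0 = Z,  H_1 = 0,  H_2 = 0,  H_3 = Z.

We work with the vertex ordering A < B < D < E < F. The simplices of K, each written with vertices in increasing order, are:

  0-simplices (5): A, B, D, E, F
  1-simplices (10): AB, AD, AE, AF, BD, BE, BF, DE, DF, EF
  2-simplices (10): ABD, ABE, ABF, ADE, ADF, AEF, BDE, BDF, BEF, DEF
  3-simplices (5): ABDE, ABDF, ABEF, ADEF, BDEF

so the chain groups are C_0 ≅ Z^5, C_1 ≅ Z^10, C_2 ≅ Z^10, C_3 ≅ Z^5.

∂_1: C_1 → C_0 sends each edge [p,q] (with p < q) to q − p. For instance
  ∂EF = F − E.
As a 5×10 matrix over Z this has rank 4, with invariant factors (1,1,1,1).

Boundary ∂_2: C_2 → C_1 sends each 2-simplex [p,q,r] to [q,r] − [p,r] + [p,q]. For instance
  ∂AEF = EF − AF + AE,
  ∂ABD = BD − AD + AB.
The 10×10 boundary matrix has rank 6 and Smith normal form diag(1,1,1,1,1,1).

Boundary ∂_3: C_3 → C_2 sends each 3-simplex σ to the alternating sum Σ_i (−1)^i (σ with its i-th vertex removed). For instance
  ∂ADEF = DEF − AEF + ADF − ADE,
  ∂BDEF = DEF − BEF + BDF − BDE.
As a 10×5 matrix over Z this has rank 4, with invariant factors (1,1,1,1).

From H_k ≅ ker(∂_k) / im(∂_{k+1}) we obtain:

  H_0: rank C_0 − rank ∂_1 = 5 − 4 = 1, and the invariant factors of ∂_1 are all 1, so H_0 = Z.
  H_1: rank ker ∂_1 − rank ∂_2 = (10 − 4) − 6 = 0, and the invariant factors of ∂_2 are all 1, so H_1 = 0.
  H_2: rank ker ∂_2 − rank ∂_3 = (10 − 6) − 4 = 0, and the invariant factors of ∂_3 are all 1, so H_2 = 0.
  H_3: rank ker ∂_3 − rank ∂_4 = (5 − 4) − 0 = 1, and there is no ∂_4, so H_3 = Z.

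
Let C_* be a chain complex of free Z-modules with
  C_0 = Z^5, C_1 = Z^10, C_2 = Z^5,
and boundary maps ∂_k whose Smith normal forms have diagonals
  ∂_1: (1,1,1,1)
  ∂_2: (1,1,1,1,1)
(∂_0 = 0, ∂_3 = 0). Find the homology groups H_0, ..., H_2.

H_0: b_0 = 5 − 0 − 4 = 1; torsion from ∂_1 factors > 1: none. So H_0 ≅ Z.
H_1: b_1 = 10 − 4 − 5 = 1; torsion from ∂_2 factors > 1: none. So H_1 ≅ Z.
H_2: b_2 = 5 − 5 − 0 = 0; torsion from ∂_3 factors > 1: none. So H_2 ≅ 0.

H_0 ≅ Z,  H_1 ≅ Z,  H_2 = 0.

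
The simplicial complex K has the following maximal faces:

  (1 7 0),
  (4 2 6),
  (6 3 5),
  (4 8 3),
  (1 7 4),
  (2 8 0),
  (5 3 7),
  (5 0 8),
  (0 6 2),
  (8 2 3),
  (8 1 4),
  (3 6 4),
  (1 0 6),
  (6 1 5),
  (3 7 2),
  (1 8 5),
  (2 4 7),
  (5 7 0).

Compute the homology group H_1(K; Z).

H_1 ≅ Z ⊕ Z/2.

We work with the vertex ordering 0 < 1 < 2 < 3 < 4 < 5 < 6 < 7 < 8. The simplices of K, each written with vertices in increasing order, are:

  0-simplices (9): [0], [1], [2], [3], [4], [5], [6], [7], [8]
  1-simplices (27): (27 of them)
  2-simplices (18): [0,1,6], [0,1,7], [0,2,6], [0,2,8], [0,5,7], [0,5,8], [1,4,7], [1,4,8], [1,5,6], [1,5,8], [2,3,7], [2,3,8], [2,4,6], [2,4,7], [3,4,6], [3,4,8], [3,5,6], [3,5,7]

giving chain groups C_0 ≅ Z^9, C_1 ≅ Z^27, C_2 ≅ Z^18.

The boundary map ∂_1: C_1 → C_0 maps an edge to its endpoints' difference, ∂[p,q] = q − p. For instance
  ∂[2,7] = [7] − [2].
This gives a 9×27 integer matrix of rank 8; reducing to Smith normal form yields diagonal entries (1,1,1,1,1,1,1,1).

Boundary ∂_2: C_2 → C_1 maps a triangle to the signed sum of its edges. For instance
  ∂[3,4,6] = [4,6] − [3,6] + [3,4],
  ∂[2,3,8] = [3,8] − [2,8] + [2,3].
As a 27×18 matrix over Z this has rank 18, with invariant factors (1,1,1,1,1,1,1,1,1,1,1,1,1,1,1,1,1,2).

From H_k ≅ ker(∂_k) / im(∂_{k+1}) we obtain:

  H_1: rank ker ∂_1 − rank ∂_2 = (27 − 8) − 18 = 1, and ∂_2 has invariant factor 2 > 1, so H_1 = Z ⊕ Z/2.

(K is a triangulation of the Klein bottle.)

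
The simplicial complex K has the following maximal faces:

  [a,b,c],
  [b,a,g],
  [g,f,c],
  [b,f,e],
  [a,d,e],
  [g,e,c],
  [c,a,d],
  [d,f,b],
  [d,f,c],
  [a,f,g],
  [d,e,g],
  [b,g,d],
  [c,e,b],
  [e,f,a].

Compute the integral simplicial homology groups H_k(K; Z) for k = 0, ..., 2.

We work with the vertex ordering a < b < c < d < e < f < g. The simplices of K, each written with vertices in increasing order, are:

  0-simplices (7): a, b, c, d, e, f, g
  1-simplices (21): ab, ac, ad, ae, af, ag, bc, bd, be, bf, bg, cd, ce, cf, cg, de, df, dg, ef, eg, fg
  2-simplices (14): abc, abg, acd, ade, aef, afg, bce, bdf, bdg, bef, cdf, ceg, cfg, deg

giving chain groups C_0 ≅ Z^7, C_1 ≅ Z^21, C_2 ≅ Z^14.

∂_1: C_1 → C_0 is given by ∂[p,q] = [q] − [p].
This gives a 7×21 integer matrix of rank 6; reducing to Smith normal form yields diagonal entries (1,1,1,1,1,1).

The boundary map ∂_2: C_2 → C_1 sends each 2-simplex [p,q,r] to [q,r] − [p,r] + [p,q]. For instance
  ∂bce = ce − be + bc,
  ∂deg = eg − dg + de.
As a 21×14 matrix over Z this has rank 13, with invariant factors (1,1,1,1,1,1,1,1,1,1,1,1,1).

Now H_k = ker ∂_k / im ∂_{k+1}, so:

  H_0: rank C_0 − rank ∂_1 = 7 − 6 = 1, and the invariant factors of ∂_1 are all 1, so H_0 = Z.
  H_1: rank ker ∂_1 − rank ∂_2 = (21 − 6) − 13 = 2, and the invariant factors of ∂_2 are all 1, so H_1 = Z^2.
  H_2: rank ker ∂_2 − rank ∂_3 = (14 − 13) − 0 = 1, and there is no ∂_3, so H_2 = Z.

H_0 ≅ Z,  H_1 ≅ Z^2,  H_2 ≅ Z.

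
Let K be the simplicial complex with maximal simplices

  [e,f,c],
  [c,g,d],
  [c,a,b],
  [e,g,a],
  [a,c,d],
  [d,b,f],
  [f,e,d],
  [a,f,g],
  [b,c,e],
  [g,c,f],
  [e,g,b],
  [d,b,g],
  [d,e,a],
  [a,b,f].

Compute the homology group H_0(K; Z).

Take the total order a < b < c < d < e < f < g on the vertex set. Then K (dimension 2) consists of the simplices:

  0-simplices (7): a, b, c, d, e, f, g
  1-simplices (21): ab, ac, ad, ae, af, ag, bc, bd, be, bf, bg, cd, ce, cf, cg, de, df, dg, ef, eg, fg
  2-simplices (14): abc, abf, acd, ade, aeg, afg, bce, bdf, bdg, beg, cdg, cef, cfg, def

giving chain groups C_0 ≅ Z^7, C_1 ≅ Z^21, C_2 ≅ Z^14.

∂_1: C_1 → C_0 sends each edge [p,q] (with p < q) to q − p. For instance
  ∂ce = e − c.
The 7×21 boundary matrix has rank 6 and Smith normal form diag(1,1,1,1,1,1).

∂_2: C_2 → C_1 maps a triangle to the signed sum of its edges. For instance
  ∂cef = ef − cf + ce,
  ∂bdg = dg − bg + bd.
As a 21×14 matrix over Z this has rank 13, with invariant factors (1,1,1,1,1,1,1,1,1,1,1,1,1).

Computing H_k = (kernel of ∂_k) / (image of ∂_{k+1}):

  H_0: rank C_0 − rank ∂_1 = 7 − 6 = 1, and the invariant factors of ∂_1 are all 1, so H_0 ≅ Z.

H_0 = Z.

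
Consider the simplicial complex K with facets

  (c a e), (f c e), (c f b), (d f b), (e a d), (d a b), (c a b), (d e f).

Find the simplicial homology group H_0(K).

H_0 = Z.

Fix the vertex order a < b < c < d < e < f and write every simplex with vertices in increasing order. Then dim K = 2 and the simplices of K are:

  0-simplices (6): a, b, c, d, e, f
  1-simplices (12): ab, ac, ad, ae, bc, bd, bf, ce, cf, de, df, ef
  2-simplices (8): abc, abd, ace, ade, bcf, bdf, cef, def

giving chain groups C_0 ≅ Z^6, C_1 ≅ Z^12, C_2 ≅ Z^8.

The boundary map ∂_1: C_1 → C_0 maps an edge to its endpoints' difference, ∂[p,q] = q − p. For instance
  ∂df = f − d.
This gives a 6×12 integer matrix of rank 5; reducing to Smith normal form yields diagonal entries (1,1,1,1,1).

Boundary ∂_2: C_2 → C_1 acts by ∂[p,q,r] = [q,r] − [p,r] + [p,q]. For instance
  ∂ace = ce − ae + ac,
  ∂ade = de − ae + ad.
This gives a 12×8 integer matrix of rank 7; reducing to Smith normal form yields diagonal entries (1,1,1,1,1,1,1).

Computing H_k = (kernel of ∂_k) / (image of ∂_{k+1}):

  H_0: rank C_0 − rank ∂_1 = 6 − 5 = 1, and the invariant factors of ∂_1 are all 1, so H_0 ≅ Z.

(K is a triangulation of the 2-sphere S^2.)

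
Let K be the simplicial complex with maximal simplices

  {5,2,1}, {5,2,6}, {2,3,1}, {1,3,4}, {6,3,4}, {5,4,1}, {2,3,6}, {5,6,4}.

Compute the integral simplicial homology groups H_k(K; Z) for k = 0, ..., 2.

Order the vertices as 1 < 2 < 3 < 4 < 5 < 6. Listing each simplex with vertices in this order, K has dimension 2 with simplices:

  0-simplices (6): [1], [2], [3], [4], [5], [6]
  1-simplices (12): [1,2], [1,3], [1,4], [1,5], [2,3], [2,5], [2,6], [3,4], [3,6], [4,5], [4,6], [5,6]
  2-simplices (8): [1,2,3], [1,2,5], [1,3,4], [1,4,5], [2,3,6], [2,5,6], [3,4,6], [4,5,6]

Hence C_0 ≅ Z^6, C_1 ≅ Z^12, C_2 ≅ Z^8.

The boundary map ∂_1: C_1 → C_0 is given by ∂[p,q] = [q] − [p].
This gives a 6×12 integer matrix of rank 5; reducing to Smith normal form yields diagonal entries (1,1,1,1,1).

∂_2: C_2 → C_1 maps a triangle to the signed sum of its edges. For instance
  ∂[2,3,6] = [3,6] − [2,6] + [2,3],
  ∂[1,2,3] = [2,3] − [1,3] + [1,2].
The resulting 12×8 matrix has rank 7, and its Smith normal form has invariant factors (1,1,1,1,1,1,1).

Computing H_k = (kernel of ∂_k) / (image of ∂_{k+1}):

  H_0: rank C_0 − rank ∂_1 = 6 − 5 = 1, and the invariant factors of ∂_1 are all 1, so H_0 ≅ Z.
  H_1: rank ker ∂_1 − rank ∂_2 = (12 − 5) − 7 = 0, and the invariant factors of ∂_2 are all 1, so H_1 ≅ 0.
  H_2: rank ker ∂_2 − rank ∂_3 = (8 − 7) − 0 = 1, and there is no ∂_3, so H_2 ≅ Z.

H_0 = Z,  H_1 = 0,  H_2 = Z.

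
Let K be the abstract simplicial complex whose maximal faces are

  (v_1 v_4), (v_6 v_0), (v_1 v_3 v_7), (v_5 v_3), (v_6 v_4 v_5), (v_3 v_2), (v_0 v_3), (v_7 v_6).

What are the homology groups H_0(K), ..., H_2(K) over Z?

H_0 = Z,  H_1 = Z^3,  H_2 = 0.

Fix the vertex order v_0 < v_1 < v_2 < v_3 < v_4 < v_5 < v_6 < v_7 and write every simplex with vertices in increasing order. Then dim K = 2 and the simplices of K are:

  0-simplices (8): [v_0], [v_1], [v_2], [v_3], [v_4], [v_5], [v_6], [v_7]
  1-simplices (12): [v_0,v_3], [v_0,v_6], [v_1,v_3], [v_1,v_4], [v_1,v_7], [v_2,v_3], [v_3,v_5], [v_3,v_7], [v_4,v_5], [v_4,v_6], [v_5,v_6], [v_6,v_7]
  2-simplices (2): [v_1,v_3,v_7], [v_4,v_5,v_6]

so the chain groups are C_0 ≅ Z^8, C_1 ≅ Z^12, C_2 ≅ Z^2.

Boundary ∂_1: C_1 → C_0 is given by ∂[p,q] = [q] − [p].
As a 8×12 matrix over Z this has rank 7, with invariant factors (1,1,1,1,1,1,1).

The boundary map ∂_2: C_2 → C_1 acts by ∂[p,q,r] = [q,r] − [p,r] + [p,q]. For instance
  ∂[v_4,v_5,v_6] = [v_5,v_6] − [v_4,v_6] + [v_4,v_5],
  ∂[v_1,v_3,v_7] = [v_3,v_7] − [v_1,v_7] + [v_1,v_3].
As a 12×2 matrix over Z this has rank 2, with invariant factors (1,1).

From H_k ≅ ker(∂_k) / im(∂_{k+1}) we obtain:

  H_0: rank C_0 − rank ∂_1 = 8 − 7 = 1, and the invariant factors of ∂_1 are all 1, so H_0 = Z.
  H_1: rank ker ∂_1 − rank ∂_2 = (12 − 7) − 2 = 3, and the invariant factors of ∂_2 are all 1, so H_1 = Z^3.
  H_2: rank ker ∂_2 − rank ∂_3 = (2 − 2) − 0 = 0, and there is no ∂_3, so H_2 = 0.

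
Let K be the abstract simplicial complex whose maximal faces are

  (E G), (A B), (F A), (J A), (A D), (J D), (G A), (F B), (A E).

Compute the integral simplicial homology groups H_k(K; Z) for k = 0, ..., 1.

Order the vertices as A < B < D < E < F < G < J. Listing each simplex with vertices in this order, K has dimension 1 with simplices:

  0-simplices (7): A, B, D, E, F, G, J
  1-simplices (9): AB, AD, AE, AF, AG, AJ, BF, DJ, EG

Hence C_0 ≅ Z^7, C_1 ≅ Z^9.

∂_1: C_1 → C_0 sends each edge [p,q] (with p < q) to q − p. For instance
  ∂AB = B − A.
As a 7×9 matrix over Z this has rank 6, with invariant factors (1,1,1,1,1,1).

From H_k ≅ ker(∂_k) / im(∂_{k+1}) we obtain:

  H_0: rank C_0 − rank ∂_1 = 7 − 6 = 1, and the invariant factors of ∂_1 are all 1, so H_0 ≅ Z.
  H_1: rank ker ∂_1 − rank ∂_2 = (9 − 6) − 0 = 3, and there is no ∂_2, so H_1 ≅ Z^3.

As a check, the Euler characteristic is 7 − 9 = -2, which agrees with 1 − 3 = -2.
(K is a triangulation of a wedge of 3 circles.)

H_0 = Z,  H_1 = Z^3.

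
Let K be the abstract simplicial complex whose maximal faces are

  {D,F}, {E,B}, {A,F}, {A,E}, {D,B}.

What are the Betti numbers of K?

We work with the vertex ordering A < B < D < E < F. The simplices of K, each written with vertices in increasing order, are:

  0-simplices (5): A, B, D, E, F
  1-simplices (5): AE, AF, BD, BE, DF

Hence C_0 ≅ Z^5, C_1 ≅ Z^5.

Boundary ∂_1: C_1 → C_0 maps an edge to its endpoints' difference, ∂[p,q] = q − p.
The 5×5 boundary matrix has rank 4 and Smith normal form diag(1,1,1,1).

From H_k ≅ ker(∂_k) / im(∂_{k+1}) we obtain:

  H_0: rank C_0 − rank ∂_1 = 5 − 4 = 1, and the invariant factors of ∂_1 are all 1, so H_0 = Z.
  H_1: rank ker ∂_1 − rank ∂_2 = (5 − 4) − 0 = 1, and there is no ∂_2, so H_1 = Z.

Hence the Betti numbers are b_0 = 1, b_1 = 1.

b_0 = 1, b_1 = 1.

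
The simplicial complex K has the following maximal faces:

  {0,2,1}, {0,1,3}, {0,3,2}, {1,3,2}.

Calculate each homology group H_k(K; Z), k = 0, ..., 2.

We work with the vertex ordering 0 < 1 < 2 < 3. The simplices of K, each written with vertices in increasing order, are:

  0-simplices (4): [0], [1], [2], [3]
  1-simplices (6): [0,1], [0,2], [0,3], [1,2], [1,3], [2,3]
  2-simplices (4): [0,1,2], [0,1,3], [0,2,3], [1,2,3]

giving chain groups C_0 ≅ Z^4, C_1 ≅ Z^6, C_2 ≅ Z^4.

Boundary ∂_1: C_1 → C_0 sends each edge [p,q] (with p < q) to q − p.
The resulting 4×6 matrix has rank 3, and its Smith normal form has invariant factors (1,1,1).

The boundary map ∂_2: C_2 → C_1 sends each 2-simplex [p,q,r] to [q,r] − [p,r] + [p,q]. For instance
  ∂[0,1,3] = [1,3] − [0,3] + [0,1],
  ∂[1,2,3] = [2,3] − [1,3] + [1,2].
As a 6×4 matrix over Z this has rank 3, with invariant factors (1,1,1).

Now H_k = ker ∂_k / im ∂_{k+1}, so:

  H_0: rank C_0 − rank ∂_1 = 4 − 3 = 1, and the invariant factors of ∂_1 are all 1, so H_0 ≅ Z.
  H_1: rank ker ∂_1 − rank ∂_2 = (6 − 3) − 3 = 0, and the invariant factors of ∂_2 are all 1, so H_1 ≅ 0.
  H_2: rank ker ∂_2 − rank ∂_3 = (4 − 3) − 0 = 1, and there is no ∂_3, so H_2 ≅ Z.

As a check, the Euler characteristic is 4 − 6 + 4 = 2, which agrees with 1 − 0 + 1 = 2.
(K is a triangulation of the 2-sphere S^2.)

H_0 ≅ Z,  H_1 = 0,  H_2 ≅ Z.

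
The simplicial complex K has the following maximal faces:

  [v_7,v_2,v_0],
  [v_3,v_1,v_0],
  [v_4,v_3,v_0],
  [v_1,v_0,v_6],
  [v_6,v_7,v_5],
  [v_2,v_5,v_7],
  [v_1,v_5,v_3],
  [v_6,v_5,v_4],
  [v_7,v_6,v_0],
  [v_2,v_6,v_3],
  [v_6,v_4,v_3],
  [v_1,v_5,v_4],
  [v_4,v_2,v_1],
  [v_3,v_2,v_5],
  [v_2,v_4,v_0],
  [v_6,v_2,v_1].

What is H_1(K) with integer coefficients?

Fix the vertex order v_0 < v_1 < v_2 < v_3 < v_4 < v_5 < v_6 < v_7 and write every simplex with vertices in increasing order. Then dim K = 2 and the simplices of K are:

  0-simplices (8): [v_0], [v_1], [v_2], [v_3], [v_4], [v_5], [v_6], [v_7]
  1-simplices (24): (24 of them)
  2-simplices (16): (16 of them)

Hence C_0 ≅ Z^8, C_1 ≅ Z^24, C_2 ≅ Z^16.

The boundary map ∂_1: C_1 → C_0 maps an edge to its endpoints' difference, ∂[p,q] = q − p.
The 8×24 boundary matrix has rank 7 and Smith normal form diag(1,1,1,1,1,1,1).

Boundary ∂_2: C_2 → C_1 maps a triangle to the signed sum of its edges. For instance
  ∂[v_2,v_3,v_5] = [v_3,v_5] − [v_2,v_5] + [v_2,v_3],
  ∂[v_0,v_2,v_4] = [v_2,v_4] − [v_0,v_4] + [v_0,v_2].
The 24×16 boundary matrix has rank 15 and Smith normal form diag(1,1,1,1,1,1,1,1,1,1,1,1,1,1,1).

Now H_k = ker ∂_k / im ∂_{k+1}, so:

  H_1: rank ker ∂_1 − rank ∂_2 = (24 − 7) − 15 = 2, and the invariant factors of ∂_2 are all 1, so H_1 ≅ Z^2.

H_1 ≅ Z^2.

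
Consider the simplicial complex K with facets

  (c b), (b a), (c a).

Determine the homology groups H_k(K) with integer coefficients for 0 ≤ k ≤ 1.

H_0 ≅ Z,  H_1 ≅ Z.

Take the total order a < b < c on the vertex set. Then K (dimension 1) consists of the simplices:

  0-simplices (3): a, b, c
  1-simplices (3): ab, ac, bc

so the chain groups are C_0 ≅ Z^3, C_1 ≅ Z^3.

∂_1: C_1 → C_0 maps an edge to its endpoints' difference, ∂[p,q] = q − p. For instance
  ∂ab = b − a.
This gives a 3×3 integer matrix of rank 2; reducing to Smith normal form yields diagonal entries (1,1).

Now H_k = ker ∂_k / im ∂_{k+1}, so:

  H_0: rank C_0 − rank ∂_1 = 3 − 2 = 1, and the invariant factors of ∂_1 are all 1, so H_0 = Z.
  H_1: rank ker ∂_1 − rank ∂_2 = (3 − 2) − 0 = 1, and there is no ∂_2, so H_1 = Z.

(K is a triangulation of the circle S^1.)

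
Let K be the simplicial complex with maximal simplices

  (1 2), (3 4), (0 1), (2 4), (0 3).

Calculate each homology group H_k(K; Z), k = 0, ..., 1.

Take the total order 0 < 1 < 2 < 3 < 4 on the vertex set. Then K (dimension 1) consists of the simplices:

  0-simplices (5): [0], [1], [2], [3], [4]
  1-simplices (5): [0,1], [0,3], [1,2], [2,4], [3,4]

Hence C_0 ≅ Z^5, C_1 ≅ Z^5.

The boundary map ∂_1: C_1 → C_0 sends each edge [p,q] (with p < q) to q − p.
This gives a 5×5 integer matrix of rank 4; reducing to Smith normal form yields diagonal entries (1,1,1,1).

Computing H_k = (kernel of ∂_k) / (image of ∂_{k+1}):

  H_0: rank C_0 − rank ∂_1 = 5 − 4 = 1, and the invariant factors of ∂_1 are all 1, so H_0 = Z.
  H_1: rank ker ∂_1 − rank ∂_2 = (5 − 4) − 0 = 1, and there is no ∂_2, so H_1 = Z.

H_0 ≅ Z,  H_1 ≅ Z.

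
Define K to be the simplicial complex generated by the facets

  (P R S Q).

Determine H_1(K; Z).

We work with the vertex ordering P < Q < R < S. The simplices of K, each written with vertices in increasing order, are:

  0-simplices (4): P, Q, R, S
  1-simplices (6): PQ, PR, PS, QR, QS, RS
  2-simplices (4): PQR, PQS, PRS, QRS
  3-simplices (1): PQRS

giving chain groups C_0 ≅ Z^4, C_1 ≅ Z^6, C_2 ≅ Z^4, C_3 ≅ Z^1.

Boundary ∂_1: C_1 → C_0 sends each edge [p,q] (with p < q) to q − p.
As a 4×6 matrix over Z this has rank 3, with invariant factors (1,1,1).

Boundary ∂_2: C_2 → C_1 acts by ∂[p,q,r] = [q,r] − [p,r] + [p,q]. For instance
  ∂QRS = RS − QS + QR,
  ∂PQS = QS − PS + PQ.
This gives a 6×4 integer matrix of rank 3; reducing to Smith normal form yields diagonal entries (1,1,1).

Boundary ∂_3: C_3 → C_2 sends each 3-simplex σ to the alternating sum Σ_i (−1)^i (σ with its i-th vertex removed). For instance
  ∂PQRS = QRS − PRS + PQS − PQR.
The 4×1 boundary matrix has rank 1 and Smith normal form diag(1).

Now H_k = ker ∂_k / im ∂_{k+1}, so:

  H_1: rank ker ∂_1 − rank ∂_2 = (6 − 3) − 3 = 0, and the invariant factors of ∂_2 are all 1, so H_1 = 0.

H_1 ≅ 0.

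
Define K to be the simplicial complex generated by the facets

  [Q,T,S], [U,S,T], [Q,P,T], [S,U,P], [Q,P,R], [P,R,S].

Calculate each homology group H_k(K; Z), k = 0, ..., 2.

H_0 = Z,  H_1 = Z,  H_2 = 0.

We work with the vertex ordering P < Q < R < S < T < U. The simplices of K, each written with vertices in increasing order, are:

  0-simplices (6): P, Q, R, S, T, U
  1-simplices (12): PQ, PR, PS, PT, PU, QR, QS, QT, RS, ST, SU, TU
  2-simplices (6): PQR, PQT, PRS, PSU, QST, STU

giving chain groups C_0 ≅ Z^6, C_1 ≅ Z^12, C_2 ≅ Z^6.

The boundary map ∂_1: C_1 → C_0 is given by ∂[p,q] = [q] − [p].
The 6×12 boundary matrix has rank 5 and Smith normal form diag(1,1,1,1,1).

Boundary ∂_2: C_2 → C_1 maps a triangle to the signed sum of its edges. For instance
  ∂STU = TU − SU + ST,
  ∂PQT = QT − PT + PQ.
The 12×6 boundary matrix has rank 6 and Smith normal form diag(1,1,1,1,1,1).

Reading off H_k = ker ∂_k / im ∂_{k+1}:

  H_0: rank C_0 − rank ∂_1 = 6 − 5 = 1, and the invariant factors of ∂_1 are all 1, so H_0 ≅ Z.
  H_1: rank ker ∂_1 − rank ∂_2 = (12 − 5) − 6 = 1, and the invariant factors of ∂_2 are all 1, so H_1 ≅ Z.
  H_2: rank ker ∂_2 − rank ∂_3 = (6 − 6) − 0 = 0, and there is no ∂_3, so H_2 ≅ 0.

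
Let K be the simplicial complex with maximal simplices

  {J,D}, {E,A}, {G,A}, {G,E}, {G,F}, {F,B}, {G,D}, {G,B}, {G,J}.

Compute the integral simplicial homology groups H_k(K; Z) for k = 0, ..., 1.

H_0 ≅ Z,  H_1 ≅ Z^3.

K has 7 vertices, 9 edges.
rank ∂_0 = 0, rank ∂_1 = 6 ⇒ b_0 = 7 − 0 − 6 = 1; all invariant factors of ∂_1 are 1 so no torsion. So H_0 ≅ Z.
rank ∂_1 = 6, rank ∂_2 = 0 ⇒ b_1 = 9 − 6 − 0 = 3. So H_1 ≅ Z^3.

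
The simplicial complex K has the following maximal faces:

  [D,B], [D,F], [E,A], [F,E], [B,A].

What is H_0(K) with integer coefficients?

We work with the vertex ordering A < B < D < E < F. The simplices of K, each written with vertices in increasing order, are:

  0-simplices (5): A, B, D, E, F
  1-simplices (5): AB, AE, BD, DF, EF

so the chain groups are C_0 ≅ Z^5, C_1 ≅ Z^5.

∂_1: C_1 → C_0 sends each edge [p,q] (with p < q) to q − p. For instance
  ∂BD = D − B.
This gives a 5×5 integer matrix of rank 4; reducing to Smith normal form yields diagonal entries (1,1,1,1).

Now H_k = ker ∂_k / im ∂_{k+1}, so:

  H_0: rank C_0 − rank ∂_1 = 5 − 4 = 1, and the invariant factors of ∂_1 are all 1, so H_0 = Z.

(K is a triangulation of the circle S^1.)

H_0 = Z.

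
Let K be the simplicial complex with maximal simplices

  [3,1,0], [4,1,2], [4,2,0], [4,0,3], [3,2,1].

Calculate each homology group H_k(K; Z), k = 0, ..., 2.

H_0 ≅ Z,  H_1 ≅ Z,  H_2 = 0.

K has 5 vertices, 10 edges, 5 triangles.
rank ∂_0 = 0, rank ∂_1 = 4 ⇒ b_0 = 5 − 0 − 4 = 1; all invariant factors of ∂_1 are 1 so no torsion. So H_0 ≅ Z.
rank ∂_1 = 4, rank ∂_2 = 5 ⇒ b_1 = 10 − 4 − 5 = 1; all invariant factors of ∂_2 are 1 so no torsion. So H_1 ≅ Z.
rank ∂_2 = 5, rank ∂_3 = 0 ⇒ b_2 = 5 − 5 − 0 = 0. So H_2 ≅ 0.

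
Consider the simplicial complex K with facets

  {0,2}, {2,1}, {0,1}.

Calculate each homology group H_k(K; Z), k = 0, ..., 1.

H_0 ≅ Z,  H_1 ≅ Z.

K has 3 vertices, 3 edges.
rank ∂_0 = 0, rank ∂_1 = 2 ⇒ b_0 = 3 − 0 − 2 = 1; all invariant factors of ∂_1 are 1 so no torsion. So H_0 = Z.
rank ∂_1 = 2, rank ∂_2 = 0 ⇒ b_1 = 3 − 2 − 0 = 1. So H_1 = Z.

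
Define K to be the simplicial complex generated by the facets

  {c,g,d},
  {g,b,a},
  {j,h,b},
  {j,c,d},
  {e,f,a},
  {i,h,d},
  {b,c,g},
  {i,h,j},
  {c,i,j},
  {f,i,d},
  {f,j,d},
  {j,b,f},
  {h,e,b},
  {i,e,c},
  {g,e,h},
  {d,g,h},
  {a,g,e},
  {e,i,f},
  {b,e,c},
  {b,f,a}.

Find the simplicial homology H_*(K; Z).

H_0 = Z,  H_1 = Z ⊕ Z/2Z,  H_2 = 0.

We work with the vertex ordering a < b < c < d < e < f < g < h < i < j. The simplices of K, each written with vertices in increasing order, are:

  0-simplices (10): a, b, c, d, e, f, g, h, i, j
  1-simplices (30): ab, ae, af, ag, bc, be, bf, bg, bh, bj, cd, ce, cg, ci, cj, df, dg, dh, di, dj, ef, eg, eh, ei, fi, fj, gh, hi, hj, ij
  2-simplices (20): abf, abg, aef, aeg, bce, bcg, beh, bfj, bhj, cdg, cdj, cei, cij, dfi, dfj, dgh, dhi, efi, egh, hij

so the chain groups are C_0 ≅ Z^10, C_1 ≅ Z^30, C_2 ≅ Z^20.

The boundary map ∂_1: C_1 → C_0 sends each edge [p,q] (with p < q) to q − p.
This gives a 10×30 integer matrix of rank 9; reducing to Smith normal form yields diagonal entries (1,1,1,1,1,1,1,1,1).

The boundary map ∂_2: C_2 → C_1 sends each 2-simplex [p,q,r] to [q,r] − [p,r] + [p,q]. For instance
  ∂bfj = fj − bj + bf,
  ∂cij = ij − cj + ci.
This gives a 30×20 integer matrix of rank 20; reducing to Smith normal form yields diagonal entries (1,1,1,1,1,1,1,1,1,1,1,1,1,1,1,1,1,1,1,2).

From H_k ≅ ker(∂_k) / im(∂_{k+1}) we obtain:

  H_0: rank C_0 − rank ∂_1 = 10 − 9 = 1, and the invariant factors of ∂_1 are all 1, so H_0 ≅ Z.
  H_1: rank ker ∂_1 − rank ∂_2 = (30 − 9) − 20 = 1, and ∂_2 has invariant factor 2 > 1, so H_1 ≅ Z ⊕ Z/2Z.
  H_2: rank ker ∂_2 − rank ∂_3 = (20 − 20) − 0 = 0, and there is no ∂_3, so H_2 ≅ 0.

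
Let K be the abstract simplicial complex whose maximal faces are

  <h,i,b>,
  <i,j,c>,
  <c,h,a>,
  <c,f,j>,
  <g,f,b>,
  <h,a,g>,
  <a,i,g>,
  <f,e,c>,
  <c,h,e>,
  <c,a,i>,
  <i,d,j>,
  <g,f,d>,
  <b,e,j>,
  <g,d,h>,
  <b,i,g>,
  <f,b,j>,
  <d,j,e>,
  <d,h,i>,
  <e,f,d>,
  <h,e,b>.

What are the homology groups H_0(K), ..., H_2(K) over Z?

H_0 ≅ Z,  H_1 ≅ Z ⊕ Z/2Z,  H_2 = 0.

Order the vertices as a < b < c < d < e < f < g < h < i < j. Listing each simplex with vertices in this order, K has dimension 2 with simplices:

  0-simplices (10): a, b, c, d, e, f, g, h, i, j
  1-simplices (30): ac, ag, ah, ai, be, bf, bg, bh, bi, bj, ce, cf, ch, ci, cj, de, df, dg, dh, di, dj, ef, eh, ej, fg, fj, gh, gi, hi, ij
  2-simplices (20): ach, aci, agh, agi, beh, bej, bfg, bfj, bgi, bhi, cef, ceh, cfj, cij, def, dej, dfg, dgh, dhi, dij

Hence C_0 ≅ Z^10, C_1 ≅ Z^30, C_2 ≅ Z^20.

Boundary ∂_1: C_1 → C_0 maps an edge to its endpoints' difference, ∂[p,q] = q − p. For instance
  ∂ef = f − e.
The resulting 10×30 matrix has rank 9, and its Smith normal form has invariant factors (1,1,1,1,1,1,1,1,1).

The boundary map ∂_2: C_2 → C_1 maps a triangle to the signed sum of its edges. For instance
  ∂dfg = fg − dg + df,
  ∂dgh = gh − dh + dg.
The 30×20 boundary matrix has rank 20 and Smith normal form diag(1,1,1,1,1,1,1,1,1,1,1,1,1,1,1,1,1,1,1,2).

Computing H_k = (kernel of ∂_k) / (image of ∂_{k+1}):

  H_0: rank C_0 − rank ∂_1 = 10 − 9 = 1, and the invariant factors of ∂_1 are all 1, so H_0 ≅ Z.
  H_1: rank ker ∂_1 − rank ∂_2 = (30 − 9) − 20 = 1, and ∂_2 has invariant factor 2 > 1, so H_1 ≅ Z ⊕ Z/2Z.
  H_2: rank ker ∂_2 − rank ∂_3 = (20 − 20) − 0 = 0, and there is no ∂_3, so H_2 ≅ 0.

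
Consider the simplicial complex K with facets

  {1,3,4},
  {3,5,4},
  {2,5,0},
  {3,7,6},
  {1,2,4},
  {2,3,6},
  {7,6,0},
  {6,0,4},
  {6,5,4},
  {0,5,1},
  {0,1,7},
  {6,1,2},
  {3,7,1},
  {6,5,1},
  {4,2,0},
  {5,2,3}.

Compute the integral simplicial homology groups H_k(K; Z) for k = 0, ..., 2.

We work with the vertex ordering 0 < 1 < 2 < 3 < 4 < 5 < 6 < 7. The simplices of K, each written with vertices in increasing order, are:

  0-simplices (8): [0], [1], [2], [3], [4], [5], [6], [7]
  1-simplices (24): (24 of them)
  2-simplices (16): [0,1,5], [0,1,7], [0,2,4], [0,2,5], [0,4,6], [0,6,7], [1,2,4], [1,2,6], [1,3,4], [1,3,7], [1,5,6], [2,3,5], [2,3,6], [3,4,5], [3,6,7], [4,5,6]

giving chain groups C_0 ≅ Z^8, C_1 ≅ Z^24, C_2 ≅ Z^16.

The boundary map ∂_1: C_1 → C_0 maps an edge to its endpoints' difference, ∂[p,q] = q − p. For instance
  ∂[3,6] = [6] − [3].
The resulting 8×24 matrix has rank 7, and its Smith normal form has invariant factors (1,1,1,1,1,1,1).

Boundary ∂_2: C_2 → C_1 sends each 2-simplex [p,q,r] to [q,r] − [p,r] + [p,q]. For instance
  ∂[1,2,4] = [2,4] − [1,4] + [1,2],
  ∂[2,3,5] = [3,5] − [2,5] + [2,3].
The 24×16 boundary matrix has rank 15 and Smith normal form diag(1,1,1,1,1,1,1,1,1,1,1,1,1,1,1).

Now H_k = ker ∂_k / im ∂_{k+1}, so:

  H_0: rank C_0 − rank ∂_1 = 8 − 7 = 1, and the invariant factors of ∂_1 are all 1, so H_0 = Z.
  H_1: rank ker ∂_1 − rank ∂_2 = (24 − 7) − 15 = 2, and the invariant factors of ∂_2 are all 1, so H_1 = Z^2.
  H_2: rank ker ∂_2 − rank ∂_3 = (16 − 15) − 0 = 1, and there is no ∂_3, so H_2 = Z.

As a check, the Euler characteristic is 8 − 24 + 16 = 0, which agrees with 1 − 2 + 1 = 0.

H_0 ≅ Z,  H_1 ≅ Z^2,  H_2 ≅ Z.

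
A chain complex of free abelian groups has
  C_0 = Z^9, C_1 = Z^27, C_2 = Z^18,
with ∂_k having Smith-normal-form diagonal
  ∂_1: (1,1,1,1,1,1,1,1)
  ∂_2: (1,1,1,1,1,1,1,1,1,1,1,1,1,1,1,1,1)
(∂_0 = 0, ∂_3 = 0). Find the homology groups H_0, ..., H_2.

H_0 = Z,  H_1 = Z^2,  H_2 = Z.

H_0: b_0 = 9 − 0 − 8 = 1; torsion from ∂_1 factors > 1: none. So H_0 = Z.
H_1: b_1 = 27 − 8 − 17 = 2; torsion from ∂_2 factors > 1: none. So H_1 = Z^2.
H_2: b_2 = 18 − 17 − 0 = 1; torsion from ∂_3 factors > 1: none. So H_2 = Z.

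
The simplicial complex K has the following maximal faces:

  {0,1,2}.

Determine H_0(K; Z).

K has 3 vertices, 3 edges, 1 triangle.
rank ∂_0 = 0, rank ∂_1 = 2 ⇒ b_0 = 3 − 0 − 2 = 1; all invariant factors of ∂_1 are 1 so no torsion. So H_0 ≅ Z.

H_0 = Z.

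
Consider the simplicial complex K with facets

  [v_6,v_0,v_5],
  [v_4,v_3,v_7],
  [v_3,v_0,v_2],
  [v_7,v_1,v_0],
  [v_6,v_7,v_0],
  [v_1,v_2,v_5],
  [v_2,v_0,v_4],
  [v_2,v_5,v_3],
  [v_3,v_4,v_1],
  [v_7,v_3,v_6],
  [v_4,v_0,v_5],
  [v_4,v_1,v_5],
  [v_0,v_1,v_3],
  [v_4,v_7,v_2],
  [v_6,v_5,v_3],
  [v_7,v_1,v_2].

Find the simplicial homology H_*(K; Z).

H_0 = Z,  H_1 = Z^2,  H_2 = Z.

We work with the vertex ordering v_0 < v_1 < v_2 < v_3 < v_4 < v_5 < v_6 < v_7. The simplices of K, each written with vertices in increasing order, are:

  0-simplices (8): [v_0], [v_1], [v_2], [v_3], [v_4], [v_5], [v_6], [v_7]
  1-simplices (24): (24 of them)
  2-simplices (16): (16 of them)

so the chain groups are C_0 ≅ Z^8, C_1 ≅ Z^24, C_2 ≅ Z^16.

The boundary map ∂_1: C_1 → C_0 maps an edge to its endpoints' difference, ∂[p,q] = q − p.
The 8×24 boundary matrix has rank 7 and Smith normal form diag(1,1,1,1,1,1,1).

Boundary ∂_2: C_2 → C_1 acts by ∂[p,q,r] = [q,r] − [p,r] + [p,q]. For instance
  ∂[v_0,v_5,v_6] = [v_5,v_6] − [v_0,v_6] + [v_0,v_5],
  ∂[v_0,v_4,v_5] = [v_4,v_5] − [v_0,v_5] + [v_0,v_4].
As a 24×16 matrix over Z this has rank 15, with invariant factors (1,1,1,1,1,1,1,1,1,1,1,1,1,1,1).

From H_k ≅ ker(∂_k) / im(∂_{k+1}) we obtain:

  H_0: rank C_0 − rank ∂_1 = 8 − 7 = 1, and the invariant factors of ∂_1 are all 1, so H_0 = Z.
  H_1: rank ker ∂_1 − rank ∂_2 = (24 − 7) − 15 = 2, and the invariant factors of ∂_2 are all 1, so H_1 = Z^2.
  H_2: rank ker ∂_2 − rank ∂_3 = (16 − 15) − 0 = 1, and there is no ∂_3, so H_2 = Z.

(K is a triangulation of the torus T^2.)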